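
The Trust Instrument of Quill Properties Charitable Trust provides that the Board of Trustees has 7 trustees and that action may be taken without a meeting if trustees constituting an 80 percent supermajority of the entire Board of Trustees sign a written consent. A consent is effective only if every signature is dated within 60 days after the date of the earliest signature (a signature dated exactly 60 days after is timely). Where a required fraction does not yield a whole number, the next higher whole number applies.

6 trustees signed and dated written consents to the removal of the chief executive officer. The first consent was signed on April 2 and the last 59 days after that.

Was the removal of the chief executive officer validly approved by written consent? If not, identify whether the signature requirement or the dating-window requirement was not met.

Signatures required: an 80 percent supermajority of 7 — 4/5 of 7 = 5.60, rounded up to 6, so 6 needed; 6 signed. Sufficient.
Dating window: the latest signature is 59 days after the earliest; the limit is 60 days. Within the window.

Effective — both the signature and dating-window requirements are satisfied.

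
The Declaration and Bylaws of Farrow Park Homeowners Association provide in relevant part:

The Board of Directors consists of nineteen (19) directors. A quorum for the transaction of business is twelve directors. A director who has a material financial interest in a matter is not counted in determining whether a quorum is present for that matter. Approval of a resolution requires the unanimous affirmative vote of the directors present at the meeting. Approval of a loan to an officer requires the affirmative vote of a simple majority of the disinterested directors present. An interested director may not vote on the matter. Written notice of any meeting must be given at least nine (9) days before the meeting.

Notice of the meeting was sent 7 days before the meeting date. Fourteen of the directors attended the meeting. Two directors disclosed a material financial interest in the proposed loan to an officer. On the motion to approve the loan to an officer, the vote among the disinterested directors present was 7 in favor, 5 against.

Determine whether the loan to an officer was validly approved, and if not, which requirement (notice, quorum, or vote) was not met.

Notice: 7 days given; 9 required (7 < 9). Not satisfied.
Quorum: 14 present, but the 2 interested directors do not count, leaving 12. Quorum is 12. Satisfied.
Vote: the loan to an officer requires a majority of the disinterested directors present (14 − 2 = 12). A majority of 12 is 7, so 7 affirmative votes are needed; 7 voted in favor. Satisfied.

Invalid — notice requirement not satisfied.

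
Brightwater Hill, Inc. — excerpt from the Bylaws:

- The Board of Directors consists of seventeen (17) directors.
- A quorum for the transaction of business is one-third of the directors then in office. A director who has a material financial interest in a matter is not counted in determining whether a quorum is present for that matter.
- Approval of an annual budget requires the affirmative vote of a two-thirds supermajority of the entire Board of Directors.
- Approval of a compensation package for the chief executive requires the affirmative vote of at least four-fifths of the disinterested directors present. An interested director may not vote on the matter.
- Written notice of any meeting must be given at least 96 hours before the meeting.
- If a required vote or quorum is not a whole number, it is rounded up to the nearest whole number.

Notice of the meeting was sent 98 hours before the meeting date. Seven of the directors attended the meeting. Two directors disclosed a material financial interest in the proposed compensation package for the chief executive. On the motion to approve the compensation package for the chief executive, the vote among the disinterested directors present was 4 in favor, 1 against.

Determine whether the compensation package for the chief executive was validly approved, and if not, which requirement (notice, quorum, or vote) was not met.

Notice: 98 hours given; 96 required (98 ≥ 96). Satisfied.
Quorum: 7 present, but the 2 interested directors do not count, leaving 5. Quorum is 6. Not satisfied.
Vote: the compensation package for the chief executive requires four-fifths of the disinterested directors present (7 − 2 = 5). 4/5 of 5 = 4, so 4 affirmative votes are needed; 4 voted in favor. Satisfied. (Moot — without a quorum no business can be validly transacted.)

Invalid — quorum requirement not satisfied.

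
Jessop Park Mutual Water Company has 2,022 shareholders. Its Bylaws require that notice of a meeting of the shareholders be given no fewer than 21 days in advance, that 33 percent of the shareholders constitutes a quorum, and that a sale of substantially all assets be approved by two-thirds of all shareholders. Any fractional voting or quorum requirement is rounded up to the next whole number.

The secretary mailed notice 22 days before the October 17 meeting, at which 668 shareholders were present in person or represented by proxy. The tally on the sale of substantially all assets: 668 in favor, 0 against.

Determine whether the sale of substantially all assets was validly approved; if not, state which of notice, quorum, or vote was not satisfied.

Notice: 22 days given; 21 required. Satisfied.
Quorum: 33% of 2,022 = 667.26, rounded up to 668; 668 present. Satisfied.
Vote: requires two-thirds of all shareholders (2,022); 2/3 of 2022 = 1348, so 1,348 needed; 668 in favor. Not satisfied.

Invalid — vote requirement not satisfied.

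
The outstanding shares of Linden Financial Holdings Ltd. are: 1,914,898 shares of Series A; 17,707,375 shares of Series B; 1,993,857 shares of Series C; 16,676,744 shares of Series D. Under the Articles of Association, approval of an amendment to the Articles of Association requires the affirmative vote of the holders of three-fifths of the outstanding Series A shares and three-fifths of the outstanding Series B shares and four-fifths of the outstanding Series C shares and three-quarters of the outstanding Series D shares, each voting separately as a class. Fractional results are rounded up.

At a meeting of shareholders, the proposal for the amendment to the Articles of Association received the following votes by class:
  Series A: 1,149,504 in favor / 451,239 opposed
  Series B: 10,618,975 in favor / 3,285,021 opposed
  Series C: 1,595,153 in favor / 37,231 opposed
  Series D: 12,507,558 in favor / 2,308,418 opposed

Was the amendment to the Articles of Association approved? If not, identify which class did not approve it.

Not approved — the Series B shares did not give the required vote.

Series A: 3/5 of 1914898 = 1148938.80, rounded up to 1148939; 1,148,939 required, 1,149,504 in favor — approved.
Series B: 3/5 of 17707375 = 10624425; 10,624,425 required, 10,618,975 in favor — not approved.
Series C: 4/5 of 1993857 = 1595085.60, rounded up to 1595086; 1,595,086 required, 1,595,153 in favor — approved.
Series D: 3/4 of 16676744 = 12507558; 12,507,558 required, 12,507,558 in favor — approved.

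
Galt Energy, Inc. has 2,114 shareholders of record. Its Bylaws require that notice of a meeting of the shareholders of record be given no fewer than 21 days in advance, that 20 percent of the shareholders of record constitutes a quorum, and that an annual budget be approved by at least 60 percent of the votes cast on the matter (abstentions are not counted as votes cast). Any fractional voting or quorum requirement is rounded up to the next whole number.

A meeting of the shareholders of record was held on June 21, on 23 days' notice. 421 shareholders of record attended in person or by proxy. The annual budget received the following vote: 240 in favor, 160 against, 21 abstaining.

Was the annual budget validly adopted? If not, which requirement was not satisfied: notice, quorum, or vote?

Notice: 23 days given; 21 required. Satisfied.
Quorum: 20% of 2,114 = 422.80, rounded up to 423; 421 present. Not satisfied.
Vote: requires three-fifths of the votes cast (421 − 21 abstaining = 400); 3/5 of 400 = 240, so 240 needed; 240 in favor. Satisfied.

Invalid — quorum requirement not satisfied.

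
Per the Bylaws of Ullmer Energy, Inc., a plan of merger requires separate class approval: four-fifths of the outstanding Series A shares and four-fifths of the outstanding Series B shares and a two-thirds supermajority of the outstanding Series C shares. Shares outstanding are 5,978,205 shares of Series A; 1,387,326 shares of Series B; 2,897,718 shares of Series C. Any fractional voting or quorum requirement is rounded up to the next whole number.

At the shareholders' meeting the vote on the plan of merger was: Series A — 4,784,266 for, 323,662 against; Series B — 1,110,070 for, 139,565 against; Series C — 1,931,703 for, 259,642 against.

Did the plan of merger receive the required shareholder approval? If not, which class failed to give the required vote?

Series A: 4/5 of 5978205 = 4782564; 4,782,564 required, 4,784,266 in favor — approved.
Series B: 4/5 of 1387326 = 1109860.80, rounded up to 1109861; 1,109,861 required, 1,110,070 in favor — approved.
Series C: 2/3 of 2897718 = 1931812; 1,931,812 required, 1,931,703 in favor — not approved.

Not approved — the Series C shares did not give the required vote.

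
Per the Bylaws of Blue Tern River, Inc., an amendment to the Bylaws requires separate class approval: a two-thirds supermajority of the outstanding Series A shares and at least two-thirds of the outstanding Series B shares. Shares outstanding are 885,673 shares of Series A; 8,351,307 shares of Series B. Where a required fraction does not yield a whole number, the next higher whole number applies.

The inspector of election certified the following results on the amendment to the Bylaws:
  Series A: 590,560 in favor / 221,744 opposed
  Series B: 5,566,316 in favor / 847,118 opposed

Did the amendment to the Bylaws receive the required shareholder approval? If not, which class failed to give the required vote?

Series A: 2/3 of 885673 = 590448.67, rounded up to 590449; 590,449 required, 590,560 in favor — approved.
Series B: 2/3 of 8351307 = 5567538; 5,567,538 required, 5,566,316 in favor — not approved.

Not approved — the Series B shares did not give the required vote.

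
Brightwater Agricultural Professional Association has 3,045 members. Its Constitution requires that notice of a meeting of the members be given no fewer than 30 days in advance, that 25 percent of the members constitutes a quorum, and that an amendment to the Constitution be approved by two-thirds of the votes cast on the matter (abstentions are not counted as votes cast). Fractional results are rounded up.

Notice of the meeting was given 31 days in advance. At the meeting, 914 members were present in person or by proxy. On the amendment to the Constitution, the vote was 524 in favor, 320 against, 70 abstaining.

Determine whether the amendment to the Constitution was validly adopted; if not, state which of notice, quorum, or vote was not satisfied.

Notice: 31 days given; 30 required. Satisfied.
Quorum: 25% of 3,045 = 761.25, rounded up to 762; 914 present. Satisfied.
Vote: requires two-thirds of the votes cast (914 − 70 abstaining = 844); 2/3 of 844 = 562.67, rounded up to 563, so 563 needed; 524 in favor. Not satisfied.

Invalid — vote requirement not satisfied.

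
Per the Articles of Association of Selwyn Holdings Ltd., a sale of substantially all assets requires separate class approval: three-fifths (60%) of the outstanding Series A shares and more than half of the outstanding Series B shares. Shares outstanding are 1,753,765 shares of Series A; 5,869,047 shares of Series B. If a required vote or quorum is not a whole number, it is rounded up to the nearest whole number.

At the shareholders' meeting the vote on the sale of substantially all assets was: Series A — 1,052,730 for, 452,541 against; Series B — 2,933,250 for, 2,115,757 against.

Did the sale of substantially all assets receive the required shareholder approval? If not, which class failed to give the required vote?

Series A: 3/5 of 1753765 = 1052259; 1,052,259 required, 1,052,730 in favor — approved.
Series B: a majority of 5869047 is 2934524; 2,934,524 required, 2,933,250 in favor — not approved.

Not approved — the Series B shares did not give the required vote.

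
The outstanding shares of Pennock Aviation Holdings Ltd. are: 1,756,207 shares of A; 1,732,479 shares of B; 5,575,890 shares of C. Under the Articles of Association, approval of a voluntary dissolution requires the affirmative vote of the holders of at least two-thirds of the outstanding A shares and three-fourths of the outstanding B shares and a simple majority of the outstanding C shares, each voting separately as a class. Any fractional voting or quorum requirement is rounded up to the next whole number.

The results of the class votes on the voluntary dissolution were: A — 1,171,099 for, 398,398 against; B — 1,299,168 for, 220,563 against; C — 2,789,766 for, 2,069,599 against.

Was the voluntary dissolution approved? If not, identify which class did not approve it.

A: 2/3 of 1756207 = 1170804.67, rounded up to 1170805; 1,170,805 required, 1,171,099 in favor — approved.
B: 3/4 of 1732479 = 1299359.25, rounded up to 1299360; 1,299,360 required, 1,299,168 in favor — not approved.
C: a majority of 5575890 is 2787946; 2,787,946 required, 2,789,766 in favor — approved.

Not approved — the B shares did not give the required vote.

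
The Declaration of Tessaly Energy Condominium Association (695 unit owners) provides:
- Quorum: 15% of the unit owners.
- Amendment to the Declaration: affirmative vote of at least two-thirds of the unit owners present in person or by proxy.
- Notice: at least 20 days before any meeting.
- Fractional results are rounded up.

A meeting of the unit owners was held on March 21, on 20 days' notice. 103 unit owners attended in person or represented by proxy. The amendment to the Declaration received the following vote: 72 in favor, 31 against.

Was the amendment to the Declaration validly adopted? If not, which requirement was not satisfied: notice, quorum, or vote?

Notice: 20 days given; 20 required. Satisfied.
Quorum: 15% of 695 = 104.25, rounded up to 105; 103 present. Not satisfied.
Vote: requires two-thirds of those present (103); 2/3 of 103 = 68.67, rounded up to 69, so 69 needed; 72 in favor. Satisfied.

Invalid — quorum requirement not satisfied.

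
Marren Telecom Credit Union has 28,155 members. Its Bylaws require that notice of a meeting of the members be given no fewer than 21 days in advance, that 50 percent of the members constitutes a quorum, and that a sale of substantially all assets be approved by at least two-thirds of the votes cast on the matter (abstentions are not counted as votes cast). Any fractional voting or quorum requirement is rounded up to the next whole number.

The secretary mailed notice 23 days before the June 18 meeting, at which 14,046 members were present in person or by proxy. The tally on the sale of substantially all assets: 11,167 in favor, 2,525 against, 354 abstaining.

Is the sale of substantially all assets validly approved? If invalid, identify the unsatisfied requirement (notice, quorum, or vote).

Notice: 23 days given; 21 required. Satisfied.
Quorum: 50% of 28,155 = 14,077.50, rounded up to 14,078; 14,046 present. Not satisfied.
Vote: requires two-thirds of the votes cast (14,046 − 354 abstaining = 13,692); 2/3 of 13692 = 9128, so 9,128 needed; 11,167 in favor. Satisfied.

Invalid — quorum requirement not satisfied.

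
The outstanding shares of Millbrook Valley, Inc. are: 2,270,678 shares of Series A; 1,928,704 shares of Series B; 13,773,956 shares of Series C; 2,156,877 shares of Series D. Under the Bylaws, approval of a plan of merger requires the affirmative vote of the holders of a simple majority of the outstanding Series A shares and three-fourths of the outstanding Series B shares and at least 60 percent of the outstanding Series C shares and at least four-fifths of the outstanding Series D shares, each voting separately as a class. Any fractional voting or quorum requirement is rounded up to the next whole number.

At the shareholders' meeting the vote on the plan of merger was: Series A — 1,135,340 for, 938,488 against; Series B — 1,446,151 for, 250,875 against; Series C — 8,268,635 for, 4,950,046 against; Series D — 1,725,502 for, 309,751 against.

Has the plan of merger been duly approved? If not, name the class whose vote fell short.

Not approved — the Series B shares did not give the required vote.

Series A: a majority of 2270678 is 1135340; 1,135,340 required, 1,135,340 in favor — approved.
Series B: 3/4 of 1928704 = 1446528; 1,446,528 required, 1,446,151 in favor — not approved.
Series C: 3/5 of 13773956 = 8264373.60, rounded up to 8264374; 8,264,374 required, 8,268,635 in favor — approved.
Series D: 4/5 of 2156877 = 1725501.60, rounded up to 1725502; 1,725,502 required, 1,725,502 in favor — approved.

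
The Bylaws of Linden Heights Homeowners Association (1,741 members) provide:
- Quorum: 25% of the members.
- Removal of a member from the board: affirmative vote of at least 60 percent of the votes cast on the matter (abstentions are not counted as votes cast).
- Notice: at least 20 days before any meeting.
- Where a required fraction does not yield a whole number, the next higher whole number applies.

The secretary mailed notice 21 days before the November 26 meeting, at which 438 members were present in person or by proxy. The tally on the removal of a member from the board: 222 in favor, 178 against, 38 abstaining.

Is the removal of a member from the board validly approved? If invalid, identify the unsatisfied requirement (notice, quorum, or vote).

Invalid — vote requirement not satisfied.

Notice: 21 days given; 20 required. Satisfied.
Quorum: 25% of 1,741 = 435.25, rounded up to 436; 438 present. Satisfied.
Vote: requires three-fifths of the votes cast (438 − 38 abstaining = 400); 3/5 of 400 = 240, so 240 needed; 222 in favor. Not satisfied.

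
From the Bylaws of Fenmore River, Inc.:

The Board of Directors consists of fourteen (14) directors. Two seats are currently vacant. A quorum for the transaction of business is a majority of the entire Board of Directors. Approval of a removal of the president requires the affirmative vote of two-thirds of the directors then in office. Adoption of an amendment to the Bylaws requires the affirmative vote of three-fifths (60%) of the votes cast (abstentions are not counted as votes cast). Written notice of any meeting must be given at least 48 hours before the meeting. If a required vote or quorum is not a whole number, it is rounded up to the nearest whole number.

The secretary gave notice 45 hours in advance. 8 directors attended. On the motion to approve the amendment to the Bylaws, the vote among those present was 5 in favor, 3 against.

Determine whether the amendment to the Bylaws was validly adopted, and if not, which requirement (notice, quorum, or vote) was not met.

Notice: 45 hours given; 48 required (45 < 48). Not satisfied.
Quorum: 8 present; quorum is 8. Satisfied.
Vote: the amendment to the Bylaws requires three-fifths of the votes cast (8). 3/5 of 8 = 4.80, rounded up to 5, so 5 affirmative votes are needed; 5 voted in favor. Satisfied.

Invalid — notice requirement not satisfied.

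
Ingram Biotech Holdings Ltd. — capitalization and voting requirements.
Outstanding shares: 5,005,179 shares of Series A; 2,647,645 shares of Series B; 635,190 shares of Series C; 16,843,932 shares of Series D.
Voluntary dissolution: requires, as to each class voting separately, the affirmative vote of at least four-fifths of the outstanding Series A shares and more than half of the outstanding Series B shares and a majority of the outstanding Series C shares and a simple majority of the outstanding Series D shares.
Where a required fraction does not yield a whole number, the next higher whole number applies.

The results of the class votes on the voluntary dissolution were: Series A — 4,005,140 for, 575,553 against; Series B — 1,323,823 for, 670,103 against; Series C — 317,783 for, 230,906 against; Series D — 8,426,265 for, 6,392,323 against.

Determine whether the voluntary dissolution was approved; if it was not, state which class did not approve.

Approved — every class gave the required vote.

Series A: 4/5 of 5005179 = 4004143.20, rounded up to 4004144; 4,004,144 required, 4,005,140 in favor — approved.
Series B: a majority of 2647645 is 1323823; 1,323,823 required, 1,323,823 in favor — approved.
Series C: a majority of 635190 is 317596; 317,596 required, 317,783 in favor — approved.
Series D: a majority of 16843932 is 8421967; 8,421,967 required, 8,426,265 in favor — approved.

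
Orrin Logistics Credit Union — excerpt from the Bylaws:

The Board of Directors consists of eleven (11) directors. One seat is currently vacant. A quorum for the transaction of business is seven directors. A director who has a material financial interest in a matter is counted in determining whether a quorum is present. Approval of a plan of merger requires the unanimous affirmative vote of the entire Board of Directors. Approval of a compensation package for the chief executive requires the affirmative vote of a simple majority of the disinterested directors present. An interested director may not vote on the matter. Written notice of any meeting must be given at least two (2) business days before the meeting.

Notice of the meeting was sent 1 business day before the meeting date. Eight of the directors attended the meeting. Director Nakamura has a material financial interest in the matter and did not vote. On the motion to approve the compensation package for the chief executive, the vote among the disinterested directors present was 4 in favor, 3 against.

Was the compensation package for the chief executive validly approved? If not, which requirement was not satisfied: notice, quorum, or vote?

Invalid — notice requirement not satisfied.

Notice: 1 business day given; 2 required (1 < 2). Not satisfied.
Quorum: 8 present (interested directors count toward quorum); quorum is 7. Satisfied.
Vote: the compensation package for the chief executive requires a majority of the disinterested directors present (8 − 1 = 7). A majority of 7 is 4, so 4 affirmative votes are needed; 4 voted in favor. Satisfied.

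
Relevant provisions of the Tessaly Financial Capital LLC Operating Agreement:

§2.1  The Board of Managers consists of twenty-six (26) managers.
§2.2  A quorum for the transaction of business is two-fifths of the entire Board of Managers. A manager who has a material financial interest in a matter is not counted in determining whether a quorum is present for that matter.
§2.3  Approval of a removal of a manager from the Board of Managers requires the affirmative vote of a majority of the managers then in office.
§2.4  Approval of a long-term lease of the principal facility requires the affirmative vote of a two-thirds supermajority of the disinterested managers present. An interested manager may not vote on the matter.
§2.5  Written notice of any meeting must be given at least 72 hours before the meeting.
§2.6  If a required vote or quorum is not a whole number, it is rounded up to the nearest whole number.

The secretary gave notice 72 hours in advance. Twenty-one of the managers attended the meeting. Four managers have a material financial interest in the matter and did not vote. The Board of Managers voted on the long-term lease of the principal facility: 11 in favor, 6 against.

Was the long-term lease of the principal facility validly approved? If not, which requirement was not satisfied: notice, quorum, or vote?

Notice: 72 hours given; 72 required (72 ≥ 72). Satisfied.
Quorum: 21 present, but the 4 interested managers do not count, leaving 17. Quorum is 11. Satisfied.
Vote: the long-term lease of the principal facility requires two-thirds of the disinterested managers present (21 − 4 = 17). 2/3 of 17 = 11.33, rounded up to 12, so 12 affirmative votes are needed; 11 voted in favor. Not satisfied.

Invalid — vote requirement not satisfied.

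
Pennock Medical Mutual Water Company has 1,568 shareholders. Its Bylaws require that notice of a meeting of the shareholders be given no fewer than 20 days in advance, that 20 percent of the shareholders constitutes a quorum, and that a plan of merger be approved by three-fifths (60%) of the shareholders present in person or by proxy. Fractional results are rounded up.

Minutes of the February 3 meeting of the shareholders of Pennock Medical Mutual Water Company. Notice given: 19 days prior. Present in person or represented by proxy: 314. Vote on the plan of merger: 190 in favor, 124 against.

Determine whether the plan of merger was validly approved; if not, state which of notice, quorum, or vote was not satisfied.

Invalid — notice requirement not satisfied.

Notice: 19 days given; 20 required. Not satisfied.
Quorum: 20% of 1,568 = 313.60, rounded up to 314; 314 present. Satisfied.
Vote: requires three-fifths of those present (314); 3/5 of 314 = 188.40, rounded up to 189, so 189 needed; 190 in favor. Satisfied.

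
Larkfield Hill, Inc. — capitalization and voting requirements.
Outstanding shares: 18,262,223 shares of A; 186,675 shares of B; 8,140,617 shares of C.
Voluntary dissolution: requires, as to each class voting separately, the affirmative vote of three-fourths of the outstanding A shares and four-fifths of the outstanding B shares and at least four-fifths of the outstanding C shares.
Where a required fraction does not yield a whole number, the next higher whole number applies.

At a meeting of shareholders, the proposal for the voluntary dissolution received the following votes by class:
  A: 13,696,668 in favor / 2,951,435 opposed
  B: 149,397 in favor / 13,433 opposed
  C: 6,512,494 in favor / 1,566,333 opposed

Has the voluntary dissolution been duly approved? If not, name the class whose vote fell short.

A: 3/4 of 18262223 = 13696667.25, rounded up to 13696668; 13,696,668 required, 13,696,668 in favor — approved.
B: 4/5 of 186675 = 149340; 149,340 required, 149,397 in favor — approved.
C: 4/5 of 8140617 = 6512493.60, rounded up to 6512494; 6,512,494 required, 6,512,494 in favor — approved.

Approved — every class gave the required vote.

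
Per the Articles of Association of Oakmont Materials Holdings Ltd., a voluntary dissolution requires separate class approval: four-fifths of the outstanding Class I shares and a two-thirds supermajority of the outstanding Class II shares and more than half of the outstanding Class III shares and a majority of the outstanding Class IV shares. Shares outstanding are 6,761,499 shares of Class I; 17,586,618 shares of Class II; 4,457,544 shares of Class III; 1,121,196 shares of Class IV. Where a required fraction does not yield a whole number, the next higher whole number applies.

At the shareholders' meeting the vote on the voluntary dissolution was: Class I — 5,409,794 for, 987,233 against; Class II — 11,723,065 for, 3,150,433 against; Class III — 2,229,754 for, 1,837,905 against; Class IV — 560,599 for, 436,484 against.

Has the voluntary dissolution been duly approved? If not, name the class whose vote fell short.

Class I: 4/5 of 6761499 = 5409199.20, rounded up to 5409200; 5,409,200 required, 5,409,794 in favor — approved.
Class II: 2/3 of 17586618 = 11724412; 11,724,412 required, 11,723,065 in favor — not approved.
Class III: a majority of 4457544 is 2228773; 2,228,773 required, 2,229,754 in favor — approved.
Class IV: a majority of 1121196 is 560599; 560,599 required, 560,599 in favor — approved.

Not approved — the Class II shares did not give the required vote.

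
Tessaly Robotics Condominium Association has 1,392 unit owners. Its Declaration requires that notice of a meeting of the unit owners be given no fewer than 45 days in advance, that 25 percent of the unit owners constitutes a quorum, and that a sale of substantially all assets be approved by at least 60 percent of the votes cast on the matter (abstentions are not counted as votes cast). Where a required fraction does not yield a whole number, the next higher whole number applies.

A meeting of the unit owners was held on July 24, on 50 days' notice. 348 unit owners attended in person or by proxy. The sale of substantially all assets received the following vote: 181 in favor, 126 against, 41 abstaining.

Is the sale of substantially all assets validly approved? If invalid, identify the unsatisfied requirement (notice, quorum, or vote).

Notice: 50 days given; 45 required. Satisfied.
Quorum: 25% of 1,392 = 348; 348 present. Satisfied.
Vote: requires three-fifths of the votes cast (348 − 41 abstaining = 307); 3/5 of 307 = 184.20, rounded up to 185, so 185 needed; 181 in favor. Not satisfied.

Invalid — vote requirement not satisfied.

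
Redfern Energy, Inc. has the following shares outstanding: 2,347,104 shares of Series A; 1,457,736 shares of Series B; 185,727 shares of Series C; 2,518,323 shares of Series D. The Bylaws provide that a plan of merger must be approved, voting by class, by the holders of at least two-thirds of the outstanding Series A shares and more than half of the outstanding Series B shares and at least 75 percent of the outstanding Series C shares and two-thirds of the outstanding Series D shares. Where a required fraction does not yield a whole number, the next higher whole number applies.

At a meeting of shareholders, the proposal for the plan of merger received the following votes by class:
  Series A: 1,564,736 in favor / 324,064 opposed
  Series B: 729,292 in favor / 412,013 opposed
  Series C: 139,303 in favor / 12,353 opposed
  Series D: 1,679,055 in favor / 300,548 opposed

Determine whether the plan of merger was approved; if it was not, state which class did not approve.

Approved — every class gave the required vote.

Series A: 2/3 of 2347104 = 1564736; 1,564,736 required, 1,564,736 in favor — approved.
Series B: a majority of 1457736 is 728869; 728,869 required, 729,292 in favor — approved.
Series C: 3/4 of 185727 = 139295.25, rounded up to 139296; 139,296 required, 139,303 in favor — approved.
Series D: 2/3 of 2518323 = 1678882; 1,678,882 required, 1,679,055 in favor — approved.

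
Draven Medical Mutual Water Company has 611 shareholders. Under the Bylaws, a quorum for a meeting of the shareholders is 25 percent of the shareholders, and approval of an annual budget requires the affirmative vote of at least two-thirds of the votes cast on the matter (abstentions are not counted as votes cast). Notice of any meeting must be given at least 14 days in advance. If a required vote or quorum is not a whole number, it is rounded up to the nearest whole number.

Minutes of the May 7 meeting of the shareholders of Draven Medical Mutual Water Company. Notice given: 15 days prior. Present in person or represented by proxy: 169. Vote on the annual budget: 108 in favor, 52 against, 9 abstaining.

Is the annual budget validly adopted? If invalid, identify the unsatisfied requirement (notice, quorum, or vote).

Valid — all requirements satisfied.

Notice: 15 days given; 14 required. Satisfied.
Quorum: 25% of 611 = 152.75, rounded up to 153; 169 present. Satisfied.
Vote: requires two-thirds of the votes cast (169 − 9 abstaining = 160); 2/3 of 160 = 106.67, rounded up to 107, so 107 needed; 108 in favor. Satisfied.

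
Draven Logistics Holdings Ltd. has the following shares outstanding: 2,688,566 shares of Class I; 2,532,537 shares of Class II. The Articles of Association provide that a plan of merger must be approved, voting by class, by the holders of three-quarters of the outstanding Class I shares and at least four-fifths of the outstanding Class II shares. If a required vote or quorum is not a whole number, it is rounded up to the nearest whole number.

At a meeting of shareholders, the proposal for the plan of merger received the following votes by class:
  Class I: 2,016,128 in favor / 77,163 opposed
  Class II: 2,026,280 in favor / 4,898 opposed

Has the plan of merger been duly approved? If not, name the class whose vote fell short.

Not approved — the Class I shares did not give the required vote.

Class I: 3/4 of 2688566 = 2016424.50, rounded up to 2016425; 2,016,425 required, 2,016,128 in favor — not approved.
Class II: 4/5 of 2532537 = 2026029.60, rounded up to 2026030; 2,026,030 required, 2,026,280 in favor — approved.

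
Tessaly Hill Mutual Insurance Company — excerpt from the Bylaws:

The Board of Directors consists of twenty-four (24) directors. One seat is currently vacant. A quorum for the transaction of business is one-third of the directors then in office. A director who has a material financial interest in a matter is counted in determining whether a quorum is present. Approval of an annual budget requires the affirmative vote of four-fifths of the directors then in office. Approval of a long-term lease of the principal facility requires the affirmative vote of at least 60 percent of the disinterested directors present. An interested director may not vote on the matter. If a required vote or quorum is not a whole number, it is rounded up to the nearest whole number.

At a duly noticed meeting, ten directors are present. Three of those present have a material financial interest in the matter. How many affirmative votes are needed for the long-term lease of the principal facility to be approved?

The long-term lease of the principal facility requires three-fifths of the disinterested directors present (10 − 3 = 7).
3/5 of 7 = 4.20, rounded up to 5.

5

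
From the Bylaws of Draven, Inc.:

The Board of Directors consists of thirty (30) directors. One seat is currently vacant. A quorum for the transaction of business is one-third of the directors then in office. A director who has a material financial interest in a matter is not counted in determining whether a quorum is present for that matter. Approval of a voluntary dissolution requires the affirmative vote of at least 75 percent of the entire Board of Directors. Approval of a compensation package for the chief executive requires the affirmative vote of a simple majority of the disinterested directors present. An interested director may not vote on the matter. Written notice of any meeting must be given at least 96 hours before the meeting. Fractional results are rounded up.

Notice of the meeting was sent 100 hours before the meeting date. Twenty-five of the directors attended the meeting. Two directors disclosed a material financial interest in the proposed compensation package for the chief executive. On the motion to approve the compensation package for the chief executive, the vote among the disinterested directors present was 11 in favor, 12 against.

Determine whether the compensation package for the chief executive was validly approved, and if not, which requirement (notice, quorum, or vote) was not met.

Notice: 100 hours given; 96 required (100 ≥ 96). Satisfied.
Quorum: 25 present, but the 2 interested directors do not count, leaving 23. Quorum is 10. Satisfied.
Vote: the compensation package for the chief executive requires a majority of the disinterested directors present (25 − 2 = 23). A majority of 23 is 12, so 12 affirmative votes are needed; 11 voted in favor. Not satisfied.

Invalid — vote requirement not satisfied.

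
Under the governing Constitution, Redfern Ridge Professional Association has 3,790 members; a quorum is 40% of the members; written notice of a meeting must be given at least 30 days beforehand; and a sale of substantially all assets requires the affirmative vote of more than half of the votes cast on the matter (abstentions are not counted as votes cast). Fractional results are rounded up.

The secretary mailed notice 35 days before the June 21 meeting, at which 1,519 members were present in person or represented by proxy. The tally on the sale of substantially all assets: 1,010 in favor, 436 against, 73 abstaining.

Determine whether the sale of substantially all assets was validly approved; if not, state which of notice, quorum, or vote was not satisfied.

Notice: 35 days given; 30 required. Satisfied.
Quorum: 40% of 3,790 = 1,516; 1,519 present. Satisfied.
Vote: requires a majority of the votes cast (1,519 − 73 abstaining = 1,446); a majority of 1446 is 724, so 724 needed; 1,010 in favor. Satisfied.

Valid — all requirements satisfied.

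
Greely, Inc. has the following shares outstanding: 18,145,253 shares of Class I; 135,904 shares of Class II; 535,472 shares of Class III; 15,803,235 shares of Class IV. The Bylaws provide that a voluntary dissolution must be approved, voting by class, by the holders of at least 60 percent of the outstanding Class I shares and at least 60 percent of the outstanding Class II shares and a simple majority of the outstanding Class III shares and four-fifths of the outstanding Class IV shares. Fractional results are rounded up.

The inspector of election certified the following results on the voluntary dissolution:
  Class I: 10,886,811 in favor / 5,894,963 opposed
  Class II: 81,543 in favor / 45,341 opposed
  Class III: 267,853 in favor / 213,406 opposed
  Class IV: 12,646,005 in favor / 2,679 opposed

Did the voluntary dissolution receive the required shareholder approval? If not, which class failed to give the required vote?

Not approved — the Class I shares did not give the required vote.

Class I: 3/5 of 18145253 = 10887151.80, rounded up to 10887152; 10,887,152 required, 10,886,811 in favor — not approved.
Class II: 3/5 of 135904 = 81542.40, rounded up to 81543; 81,543 required, 81,543 in favor — approved.
Class III: a majority of 535472 is 267737; 267,737 required, 267,853 in favor — approved.
Class IV: 4/5 of 15803235 = 12642588; 12,642,588 required, 12,646,005 in favor — approved.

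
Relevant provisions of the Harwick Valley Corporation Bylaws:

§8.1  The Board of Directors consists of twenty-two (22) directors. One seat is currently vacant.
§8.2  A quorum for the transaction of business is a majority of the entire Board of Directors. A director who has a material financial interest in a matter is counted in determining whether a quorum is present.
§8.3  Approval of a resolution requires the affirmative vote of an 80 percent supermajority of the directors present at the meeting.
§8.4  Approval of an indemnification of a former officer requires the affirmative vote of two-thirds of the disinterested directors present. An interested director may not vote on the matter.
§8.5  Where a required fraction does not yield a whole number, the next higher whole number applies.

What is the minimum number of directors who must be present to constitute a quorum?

12

A majority of 22 is 12.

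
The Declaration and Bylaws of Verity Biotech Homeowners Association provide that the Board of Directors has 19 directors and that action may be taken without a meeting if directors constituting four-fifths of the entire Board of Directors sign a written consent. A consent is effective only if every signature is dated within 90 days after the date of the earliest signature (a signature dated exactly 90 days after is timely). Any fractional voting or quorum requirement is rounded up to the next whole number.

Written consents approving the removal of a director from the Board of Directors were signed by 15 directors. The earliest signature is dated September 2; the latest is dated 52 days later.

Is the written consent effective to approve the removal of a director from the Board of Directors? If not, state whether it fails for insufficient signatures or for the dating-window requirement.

Signatures required: four-fifths of 19 — 4/5 of 19 = 15.20, rounded up to 16, so 16 needed; 15 signed. Insufficient.
Dating window: the latest signature is 52 days after the earliest; the limit is 90 days. Within the window.

Not effective — insufficient signatures.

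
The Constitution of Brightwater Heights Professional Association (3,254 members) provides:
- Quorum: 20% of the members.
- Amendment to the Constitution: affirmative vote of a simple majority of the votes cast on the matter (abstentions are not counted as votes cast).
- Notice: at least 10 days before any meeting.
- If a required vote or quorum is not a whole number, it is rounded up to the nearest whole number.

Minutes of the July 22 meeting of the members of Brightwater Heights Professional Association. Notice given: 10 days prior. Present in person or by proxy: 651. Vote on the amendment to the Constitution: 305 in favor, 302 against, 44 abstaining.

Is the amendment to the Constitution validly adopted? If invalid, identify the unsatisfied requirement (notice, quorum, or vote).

Valid — all requirements satisfied.

Notice: 10 days given; 10 required. Satisfied.
Quorum: 20% of 3,254 = 650.80, rounded up to 651; 651 present. Satisfied.
Vote: requires a majority of the votes cast (651 − 44 abstaining = 607); a majority of 607 is 304, so 304 needed; 305 in favor. Satisfied.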